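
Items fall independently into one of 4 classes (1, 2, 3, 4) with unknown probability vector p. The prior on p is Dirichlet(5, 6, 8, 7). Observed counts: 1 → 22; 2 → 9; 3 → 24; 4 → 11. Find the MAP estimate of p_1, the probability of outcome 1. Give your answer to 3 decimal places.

The posterior is Dirichlet(αᵢ + nᵢ) = Dirichlet(27, 15, 32, 18).
For a Dirichlet(a₁,…,a_K) with all aᵢ > 1, the mode has j-th component (aⱼ − 1)/(Σaᵢ − K).
Here Σaᵢ = 92 and K = 4, so p_1 = (27 − 1)/(92 − 4) = 26/88 ≈ 0.295.

MAP estimate: 0.295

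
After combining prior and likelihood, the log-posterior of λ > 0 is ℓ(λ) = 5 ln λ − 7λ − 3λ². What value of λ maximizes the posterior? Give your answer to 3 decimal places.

λ̂_MAP = 0.500

ℓ'(λ) = 5/λ − 7 − 6λ. Setting this to zero and multiplying by λ: 6λ² + 7λ − 5 = 0.
λ = (−7 + √(7² + 4·6·5)) / (2·6) = (−7 + √169) / 12 = (−7 + 13)/12 = 1/2.
ℓ''(λ) = −5/λ² − 6 < 0, confirming a maximum.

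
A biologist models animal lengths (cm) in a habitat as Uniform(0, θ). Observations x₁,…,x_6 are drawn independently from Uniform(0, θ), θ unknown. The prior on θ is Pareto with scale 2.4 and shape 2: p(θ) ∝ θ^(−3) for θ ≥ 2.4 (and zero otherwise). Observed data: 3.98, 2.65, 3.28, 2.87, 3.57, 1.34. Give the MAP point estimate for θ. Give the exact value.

θ̂_MAP = 3.98

The Uniform(0, θ) likelihood is θ^(−n) for θ ≥ max(xᵢ), zero otherwise. Here max(xᵢ) = 3.98.
Posterior ∝ θ^(−3) · θ^(−6) = θ^(−9) on θ ≥ max(2.4, 3.98) = 3.98.
This density is strictly decreasing in θ, so the posterior mode lies at the lower boundary of the support.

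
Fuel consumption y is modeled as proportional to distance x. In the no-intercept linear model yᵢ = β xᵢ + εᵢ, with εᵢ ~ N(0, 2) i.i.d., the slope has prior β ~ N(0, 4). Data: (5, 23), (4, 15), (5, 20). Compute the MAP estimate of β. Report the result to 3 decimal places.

log p(β | y) = −Σ(yᵢ − βxᵢ)²/(2·2) − β²/(2·4) + const.
Setting the derivative to zero: Σxᵢ(yᵢ − βxᵢ)/2 − β/4 = 0, so β = Σxᵢyᵢ / (Σxᵢ² + σ²/τ²).
Σxᵢyᵢ = 5·23 + 4·15 + 5·20 = 275; Σxᵢ² = 66; σ²/τ² = 0.5.
β̂_MAP = 275 / (66 + 0.5) = 275/66.5 ≈ 4.135.

β̂_MAP = 4.135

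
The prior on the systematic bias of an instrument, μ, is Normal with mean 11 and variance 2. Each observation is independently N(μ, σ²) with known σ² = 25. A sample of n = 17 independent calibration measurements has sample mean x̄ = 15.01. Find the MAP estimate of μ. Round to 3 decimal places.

μ̂_MAP = 13.311

n = 17, x̄ = 15.01.
For a Normal prior and Normal likelihood with known variance, the posterior is Normal; its mode equals its mean, the precision-weighted average.
Prior precision 1/σ₀² = 1/2 = 0.5; data precision n/σ² = 17/25 = 0.68.
μ̂ = (0.5·11 + 0.68·15.01) / (0.5 + 0.68) = 15.7068/1.18 = 39267/2950 ≈ 13.311.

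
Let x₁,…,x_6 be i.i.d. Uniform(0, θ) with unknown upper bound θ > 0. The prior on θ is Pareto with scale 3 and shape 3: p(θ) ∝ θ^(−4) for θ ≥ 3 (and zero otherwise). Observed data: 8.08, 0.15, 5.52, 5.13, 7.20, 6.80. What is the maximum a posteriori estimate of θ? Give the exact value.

θ̂_MAP = 8.08

The Uniform(0, θ) likelihood is θ^(−n) for θ ≥ max(xᵢ), zero otherwise. Here max(xᵢ) = 8.08.
Posterior ∝ θ^(−4) · θ^(−6) = θ^(−10) on θ ≥ max(3, 8.08) = 8.08.
This density is strictly decreasing in θ, so the posterior mode lies at the lower boundary of the support.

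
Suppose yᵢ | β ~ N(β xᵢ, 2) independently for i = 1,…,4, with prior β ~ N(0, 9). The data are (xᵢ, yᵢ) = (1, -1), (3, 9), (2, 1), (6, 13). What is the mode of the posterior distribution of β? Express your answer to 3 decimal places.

β̂_MAP = 2.111

log p(β | y) = −Σ(yᵢ − βxᵢ)²/(2·2) − β²/(2·9) + const.
Setting the derivative to zero: Σxᵢ(yᵢ − βxᵢ)/2 − β/9 = 0, so β = Σxᵢyᵢ / (Σxᵢ² + σ²/τ²).
Σxᵢyᵢ = 1·(-1) + 3·9 + 2·1 + 6·13 = 106; Σxᵢ² = 50; σ²/τ² = 2/9.
β̂_MAP = 106 / (50 + 2/9) = 106/(452/9) = 477/226 ≈ 2.111.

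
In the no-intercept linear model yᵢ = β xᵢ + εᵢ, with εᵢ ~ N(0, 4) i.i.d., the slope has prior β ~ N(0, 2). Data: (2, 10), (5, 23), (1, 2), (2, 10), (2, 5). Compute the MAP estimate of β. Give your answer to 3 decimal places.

β̂_MAP = 4.175

log p(β | y) = −Σ(yᵢ − βxᵢ)²/(2·4) − β²/(2·2) + const.
Setting the derivative to zero: Σxᵢ(yᵢ − βxᵢ)/4 − β/2 = 0, so β = Σxᵢyᵢ / (Σxᵢ² + σ²/τ²).
Σxᵢyᵢ = 2·10 + 5·23 + 1·2 + 2·10 + 2·5 = 167; Σxᵢ² = 38; σ²/τ² = 2.
β̂_MAP = 167 / (38 + 2) = 167/40 ≈ 4.175.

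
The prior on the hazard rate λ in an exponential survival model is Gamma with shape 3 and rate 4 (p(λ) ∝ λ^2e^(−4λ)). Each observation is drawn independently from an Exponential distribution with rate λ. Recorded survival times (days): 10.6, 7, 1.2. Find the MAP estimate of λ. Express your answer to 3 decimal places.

λ̂_MAP = 0.219

The Exponential(rate=λ) likelihood is ∝ λ^n e^(−λΣtᵢ). Here n = 3 and Σtᵢ = 10.6 + 7 + 1.2 = 18.8.
Posterior ∝ λ^2e^(−4λ) · λ^3e^(−18.8λ) = λ^5e^(−22.8λ), i.e. Gamma(6, 22.8).
Mode = (a−1)/b = 5/22.8 ≈ 0.219.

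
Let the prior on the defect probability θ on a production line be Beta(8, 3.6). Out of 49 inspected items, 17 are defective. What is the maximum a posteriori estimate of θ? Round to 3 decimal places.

Prior: Beta(8, 3.6).
Data: 17 successes in 49 trials. The binomial likelihood contributes θ^17(1−θ)^32, so the posterior is Beta(8+17, 3.6+32) = Beta(25, 35.6).
For Beta(a, b) with a, b > 1 the mode is (a−1)/(a+b−2) = 24/58.6 ≈ 0.410.

θ̂_MAP = 0.410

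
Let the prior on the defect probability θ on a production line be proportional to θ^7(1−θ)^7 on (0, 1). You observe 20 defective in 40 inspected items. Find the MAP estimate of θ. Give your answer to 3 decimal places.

θ̂_MAP = 0.500

The prior density ∝ θ^7(1−θ)^7 is the kernel of Beta(8, 8).
Data: 20 successes in 40 trials. The binomial likelihood contributes θ^20(1−θ)^20, so the posterior is Beta(8+20, 8+20) = Beta(28, 28).
For Beta(a, b) with a, b > 1 the mode is (a−1)/(a+b−2) = 27/54 ≈ 0.500.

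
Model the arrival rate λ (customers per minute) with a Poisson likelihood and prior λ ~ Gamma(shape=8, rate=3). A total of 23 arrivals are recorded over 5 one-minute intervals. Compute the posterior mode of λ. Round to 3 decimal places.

λ̂_MAP = 3.750

Σxᵢ = 23, n = 5.
Posterior ∝ λ^7e^(−3λ) · λ^23e^(−5λ) = λ^30e^(−8λ), i.e. Gamma(shape=31, rate=8).
The mode of a Gamma(a, b) with a ≥ 1 (shape–rate) is (a−1)/b = 30/8 ≈ 3.750.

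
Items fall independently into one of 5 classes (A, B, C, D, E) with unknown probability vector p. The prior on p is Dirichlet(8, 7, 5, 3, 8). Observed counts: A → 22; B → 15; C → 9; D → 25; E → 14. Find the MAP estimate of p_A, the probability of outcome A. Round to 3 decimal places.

MAP estimate of p_A = 0.261

The posterior is Dirichlet(αᵢ + nᵢ) = Dirichlet(30, 22, 14, 28, 22).
For a Dirichlet(a₁,…,a_K) with all aᵢ > 1, the mode has j-th component (aⱼ − 1)/(Σaᵢ − K).
Here Σaᵢ = 116 and K = 5, so p_A = (30 − 1)/(116 − 5) = 29/111 ≈ 0.261.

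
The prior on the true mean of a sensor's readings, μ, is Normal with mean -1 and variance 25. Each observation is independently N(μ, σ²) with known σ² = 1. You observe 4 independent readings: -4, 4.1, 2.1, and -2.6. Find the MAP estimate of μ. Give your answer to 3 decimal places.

n = 4; x̄ = ((-4) + 4.1 + 2.1 + (-2.6))/4 = -0.4/4 = -0.1.
For a Normal prior and Normal likelihood with known variance, the posterior is Normal; its mode equals its mean, the precision-weighted average.
Prior precision 1/σ₀² = 1/25 = 0.04; data precision n/σ² = 4/1 = 4.
μ̂ = (0.04·(-1) + 4·(-0.1)) / (0.04 + 4) = (-0.44)/4.04 = -11/101 ≈ -0.109.

μ̂_MAP = -0.109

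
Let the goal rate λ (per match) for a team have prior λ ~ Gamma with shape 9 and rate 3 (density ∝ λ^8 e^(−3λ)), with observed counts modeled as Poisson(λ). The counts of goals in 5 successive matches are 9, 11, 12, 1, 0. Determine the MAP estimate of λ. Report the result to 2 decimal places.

Σxᵢ = 9+11+12+1+0 = 33, with n = 5.
Posterior ∝ λ^8e^(−3λ) · λ^33e^(−5λ) = λ^41e^(−8λ), i.e. Gamma(shape=42, rate=8).
The mode of a Gamma(a, b) with a ≥ 1 (shape–rate) is (a−1)/b = 41/8 ≈ 5.13.

λ̂_MAP = 5.13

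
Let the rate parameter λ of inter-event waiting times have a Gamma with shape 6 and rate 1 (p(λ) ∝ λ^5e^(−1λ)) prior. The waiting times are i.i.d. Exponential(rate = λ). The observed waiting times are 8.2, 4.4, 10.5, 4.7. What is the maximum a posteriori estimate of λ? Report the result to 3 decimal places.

The Exponential(rate=λ) likelihood is ∝ λ^n e^(−λΣtᵢ). Here n = 4 and Σtᵢ = 8.2 + 4.4 + 10.5 + 4.7 = 27.8.
Posterior ∝ λ^5e^(−1λ) · λ^4e^(−27.8λ) = λ^9e^(−28.8λ), i.e. Gamma(10, 28.8).
Mode = (a−1)/b = 9/28.8 ≈ 0.313.

λ̂_MAP = 0.313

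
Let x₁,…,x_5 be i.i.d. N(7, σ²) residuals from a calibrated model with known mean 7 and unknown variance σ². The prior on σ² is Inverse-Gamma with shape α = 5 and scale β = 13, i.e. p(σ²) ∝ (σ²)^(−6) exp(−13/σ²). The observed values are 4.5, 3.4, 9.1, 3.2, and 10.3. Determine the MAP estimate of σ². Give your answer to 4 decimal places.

σ̂²_MAP = 4.4088

Sum of squared deviations about the known mean: SS = (4.5−7)² + (3.4−7)² + (9.1−7)² + (3.2−7)² + (10.3−7)² = 48.95.
The Normal likelihood contributes (σ²)^(−n/2) exp(−SS/(2σ²)), so the posterior is Inverse-Gamma(α + n/2, β + SS/2) = Inverse-Gamma(7.5, 37.475).
The mode of Inverse-Gamma(a, b) is b/(a+1) = 37.475/8.5 ≈ 4.4088.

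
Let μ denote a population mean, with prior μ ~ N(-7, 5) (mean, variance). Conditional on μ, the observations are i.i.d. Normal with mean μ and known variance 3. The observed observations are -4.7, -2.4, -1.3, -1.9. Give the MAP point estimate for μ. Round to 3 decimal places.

n = 4; x̄ = ((-4.7) + (-2.4) + (-1.3) + (-1.9))/4 = -10.3/4 = -2.575.
For a Normal prior and Normal likelihood with known variance, the posterior is Normal; its mode equals its mean, the precision-weighted average.
Prior precision 1/σ₀² = 1/5 = 0.2; data precision n/σ² = 4/3.
μ̂ = (0.2·(-7) + (4/3)·(-2.575)) / (0.2 + 4/3) = (-29/6)/(23/15) = -145/46 ≈ -3.152.

μ̂_MAP = -3.152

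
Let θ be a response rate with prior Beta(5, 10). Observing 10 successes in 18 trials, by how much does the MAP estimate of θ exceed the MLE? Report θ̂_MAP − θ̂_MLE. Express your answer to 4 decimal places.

MAP − MLE = -0.1039

Posterior is Beta(15, 18); MAP = (15−1)/(33−2) = 14/31 ≈ 0.45161.
MLE ignores the prior: θ̂_MLE = k/n = 10/18 ≈ 0.55556.
Difference = 14/31 − 10/18 = -29/279 ≈ -0.1039.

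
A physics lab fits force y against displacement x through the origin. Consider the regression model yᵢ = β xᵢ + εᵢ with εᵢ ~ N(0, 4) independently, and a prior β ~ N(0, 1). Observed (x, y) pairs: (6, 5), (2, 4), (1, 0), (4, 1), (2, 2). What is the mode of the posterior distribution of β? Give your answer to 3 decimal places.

β̂_MAP = 0.708

log p(β | y) = −Σ(yᵢ − βxᵢ)²/(2·4) − β²/(2·1) + const.
Setting the derivative to zero: Σxᵢ(yᵢ − βxᵢ)/4 − β/1 = 0, so β = Σxᵢyᵢ / (Σxᵢ² + σ²/τ²).
Σxᵢyᵢ = 6·5 + 2·4 + 1·0 + 4·1 + 2·2 = 46; Σxᵢ² = 61; σ²/τ² = 4.
β̂_MAP = 46 / (61 + 4) = 46/65 ≈ 0.708.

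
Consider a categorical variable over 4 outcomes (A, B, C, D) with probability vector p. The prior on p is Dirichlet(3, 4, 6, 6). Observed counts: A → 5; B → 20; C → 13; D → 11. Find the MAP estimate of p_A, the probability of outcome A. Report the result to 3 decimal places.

The posterior is Dirichlet(αᵢ + nᵢ) = Dirichlet(8, 24, 19, 17).
For a Dirichlet(a₁,…,a_K) with all aᵢ > 1, the mode has j-th component (aⱼ − 1)/(Σaᵢ − K).
Here Σaᵢ = 68 and K = 4, so p_A = (8 − 1)/(68 − 4) = 7/64 ≈ 0.109.

MAP estimate of p_A = 0.109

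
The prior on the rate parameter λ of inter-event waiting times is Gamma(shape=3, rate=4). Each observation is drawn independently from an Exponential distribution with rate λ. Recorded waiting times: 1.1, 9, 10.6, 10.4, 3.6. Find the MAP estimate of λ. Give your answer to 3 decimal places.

λ̂_MAP = 0.181

The Exponential(rate=λ) likelihood is ∝ λ^n e^(−λΣtᵢ). Here n = 5 and Σtᵢ = 1.1 + 9 + 10.6 + 10.4 + 3.6 = 34.7.
Posterior ∝ λ^2e^(−4λ) · λ^5e^(−34.7λ) = λ^7e^(−38.7λ), i.e. Gamma(8, 38.7).
Mode = (a−1)/b = 7/38.7 ≈ 0.181.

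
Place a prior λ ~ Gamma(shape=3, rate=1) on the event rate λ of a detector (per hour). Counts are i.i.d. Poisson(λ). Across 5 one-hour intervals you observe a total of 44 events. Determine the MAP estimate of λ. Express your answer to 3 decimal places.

Σxᵢ = 44, n = 5.
Posterior ∝ λ^2e^(−1λ) · λ^44e^(−5λ) = λ^46e^(−6λ), i.e. Gamma(shape=47, rate=6).
The mode of a Gamma(a, b) with a ≥ 1 (shape–rate) is (a−1)/b = 46/6 ≈ 7.667.

λ̂_MAP = 7.667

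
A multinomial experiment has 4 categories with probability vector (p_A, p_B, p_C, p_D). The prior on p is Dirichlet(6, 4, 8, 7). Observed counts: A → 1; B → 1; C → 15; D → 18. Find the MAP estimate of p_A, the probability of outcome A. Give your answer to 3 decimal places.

MAP estimate of p_A = 0.107

The posterior is Dirichlet(αᵢ + nᵢ) = Dirichlet(7, 5, 23, 25).
For a Dirichlet(a₁,…,a_K) with all aᵢ > 1, the mode has j-th component (aⱼ − 1)/(Σaᵢ − K).
Here Σaᵢ = 60 and K = 4, so p_A = (7 − 1)/(60 − 4) = 6/56 ≈ 0.107.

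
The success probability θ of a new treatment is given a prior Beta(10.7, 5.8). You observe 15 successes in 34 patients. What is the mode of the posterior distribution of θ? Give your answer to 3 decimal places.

θ̂_MAP = 0.509

Prior: Beta(10.7, 5.8).
Data: 15 successes in 34 trials. The binomial likelihood contributes θ^15(1−θ)^19, so the posterior is Beta(10.7+15, 5.8+19) = Beta(25.7, 24.8).
For Beta(a, b) with a, b > 1 the mode is (a−1)/(a+b−2) = 24.7/48.5 ≈ 0.509.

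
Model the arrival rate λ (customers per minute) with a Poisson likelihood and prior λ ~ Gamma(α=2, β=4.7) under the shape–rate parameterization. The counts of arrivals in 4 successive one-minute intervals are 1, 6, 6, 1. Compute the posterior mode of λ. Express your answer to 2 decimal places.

Σxᵢ = 1+6+6+1 = 14, with n = 4.
Posterior ∝ λe^(−4.7λ) · λ^14e^(−4λ) = λ^15e^(−8.7λ), i.e. Gamma(shape=16, rate=8.7).
The mode of a Gamma(a, b) with a ≥ 1 (shape–rate) is (a−1)/b = 15/8.7 ≈ 1.72.

λ̂_MAP = 1.72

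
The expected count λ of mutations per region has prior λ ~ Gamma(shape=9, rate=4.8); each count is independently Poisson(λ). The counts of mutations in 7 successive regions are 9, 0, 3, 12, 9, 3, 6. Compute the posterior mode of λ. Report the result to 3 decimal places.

λ̂_MAP = 4.237

Σxᵢ = 9+0+3+12+9+3+6 = 42, with n = 7.
Posterior ∝ λ^8e^(−4.8λ) · λ^42e^(−7λ) = λ^50e^(−11.8λ), i.e. Gamma(shape=51, rate=11.8).
The mode of a Gamma(a, b) with a ≥ 1 (shape–rate) is (a−1)/b = 50/11.8 ≈ 4.237.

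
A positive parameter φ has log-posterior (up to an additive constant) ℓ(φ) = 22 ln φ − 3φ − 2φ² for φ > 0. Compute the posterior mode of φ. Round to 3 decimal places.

φ̂_MAP = 2.000

ℓ'(φ) = 22/φ − 3 − 4φ. Setting this to zero and multiplying by φ: 4φ² + 3φ − 22 = 0.
φ = (−3 + √(3² + 4·4·22)) / (2·4) = (−3 + √361) / 8 = (−3 + 19)/8 = 2.
ℓ''(φ) = −22/φ² − 4 < 0, confirming a maximum.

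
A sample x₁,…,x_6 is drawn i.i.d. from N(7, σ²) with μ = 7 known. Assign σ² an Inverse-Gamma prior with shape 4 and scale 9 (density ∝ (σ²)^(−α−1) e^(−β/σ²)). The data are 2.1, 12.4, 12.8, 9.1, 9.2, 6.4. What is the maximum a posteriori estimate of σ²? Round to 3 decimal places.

Sum of squared deviations about the known mean: SS = (2.1−7)² + (12.4−7)² + (12.8−7)² + (9.1−7)² + (9.2−7)² + (6.4−7)² = 96.42.
The Normal likelihood contributes (σ²)^(−n/2) exp(−SS/(2σ²)), so the posterior is Inverse-Gamma(α + n/2, β + SS/2) = Inverse-Gamma(7, 57.21).
The mode of Inverse-Gamma(a, b) is b/(a+1) = 57.21/8 ≈ 7.151.

σ̂²_MAP = 7.151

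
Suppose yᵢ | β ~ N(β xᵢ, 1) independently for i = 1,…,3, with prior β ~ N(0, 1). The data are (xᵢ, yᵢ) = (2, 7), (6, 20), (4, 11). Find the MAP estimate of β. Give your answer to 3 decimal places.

log p(β | y) = −Σ(yᵢ − βxᵢ)²/(2·1) − β²/(2·1) + const.
Setting the derivative to zero: Σxᵢ(yᵢ − βxᵢ)/1 − β/1 = 0, so β = Σxᵢyᵢ / (Σxᵢ² + σ²/τ²).
Σxᵢyᵢ = 2·7 + 6·20 + 4·11 = 178; Σxᵢ² = 56; σ²/τ² = 1.
β̂_MAP = 178 / (56 + 1) = 178/57 ≈ 3.123.

β̂_MAP = 3.123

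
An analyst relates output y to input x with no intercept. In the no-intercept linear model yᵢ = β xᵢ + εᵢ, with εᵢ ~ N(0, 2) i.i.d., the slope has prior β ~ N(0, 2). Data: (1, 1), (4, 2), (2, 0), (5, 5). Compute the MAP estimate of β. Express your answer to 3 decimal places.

β̂_MAP = 0.723

log p(β | y) = −Σ(yᵢ − βxᵢ)²/(2·2) − β²/(2·2) + const.
Setting the derivative to zero: Σxᵢ(yᵢ − βxᵢ)/2 − β/2 = 0, so β = Σxᵢyᵢ / (Σxᵢ² + σ²/τ²).
Σxᵢyᵢ = 1·1 + 4·2 + 2·0 + 5·5 = 34; Σxᵢ² = 46; σ²/τ² = 1.
β̂_MAP = 34 / (46 + 1) = 34/47 ≈ 0.723.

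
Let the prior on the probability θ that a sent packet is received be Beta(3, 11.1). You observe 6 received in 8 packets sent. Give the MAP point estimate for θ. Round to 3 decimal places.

Prior: Beta(3, 11.1).
Data: 6 successes in 8 trials. The binomial likelihood contributes θ^6(1−θ)^2, so the posterior is Beta(3+6, 11.1+2) = Beta(9, 13.1).
For Beta(a, b) with a, b > 1 the mode is (a−1)/(a+b−2) = 8/20.1 ≈ 0.398.

θ̂_MAP = 0.398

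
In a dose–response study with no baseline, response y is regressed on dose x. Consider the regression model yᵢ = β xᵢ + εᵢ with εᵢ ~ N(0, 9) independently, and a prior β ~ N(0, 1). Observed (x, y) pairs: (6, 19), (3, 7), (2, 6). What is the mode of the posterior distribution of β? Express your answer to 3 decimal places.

β̂_MAP = 2.534

log p(β | y) = −Σ(yᵢ − βxᵢ)²/(2·9) − β²/(2·1) + const.
Setting the derivative to zero: Σxᵢ(yᵢ − βxᵢ)/9 − β/1 = 0, so β = Σxᵢyᵢ / (Σxᵢ² + σ²/τ²).
Σxᵢyᵢ = 6·19 + 3·7 + 2·6 = 147; Σxᵢ² = 49; σ²/τ² = 9.
β̂_MAP = 147 / (49 + 9) = 147/58 ≈ 2.534.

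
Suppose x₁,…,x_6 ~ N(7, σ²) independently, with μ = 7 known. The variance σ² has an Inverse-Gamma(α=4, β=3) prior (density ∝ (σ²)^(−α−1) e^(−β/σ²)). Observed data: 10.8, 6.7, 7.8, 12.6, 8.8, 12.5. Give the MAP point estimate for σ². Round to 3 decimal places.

σ̂²_MAP = 5.376

Sum of squared deviations about the known mean: SS = (10.8−7)² + (6.7−7)² + (7.8−7)² + (12.6−7)² + (8.8−7)² + (12.5−7)² = 80.02.
The Normal likelihood contributes (σ²)^(−n/2) exp(−SS/(2σ²)), so the posterior is Inverse-Gamma(α + n/2, β + SS/2) = Inverse-Gamma(7, 43.01).
The mode of Inverse-Gamma(a, b) is b/(a+1) = 43.01/8 ≈ 5.376.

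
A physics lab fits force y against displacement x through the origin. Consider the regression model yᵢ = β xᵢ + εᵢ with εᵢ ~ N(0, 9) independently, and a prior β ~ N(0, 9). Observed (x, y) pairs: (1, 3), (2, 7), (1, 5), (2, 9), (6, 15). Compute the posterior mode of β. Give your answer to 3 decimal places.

β̂_MAP = 2.766

log p(β | y) = −Σ(yᵢ − βxᵢ)²/(2·9) − β²/(2·9) + const.
Setting the derivative to zero: Σxᵢ(yᵢ − βxᵢ)/9 − β/9 = 0, so β = Σxᵢyᵢ / (Σxᵢ² + σ²/τ²).
Σxᵢyᵢ = 1·3 + 2·7 + 1·5 + 2·9 + 6·15 = 130; Σxᵢ² = 46; σ²/τ² = 1.
β̂_MAP = 130 / (46 + 1) = 130/47 ≈ 2.766.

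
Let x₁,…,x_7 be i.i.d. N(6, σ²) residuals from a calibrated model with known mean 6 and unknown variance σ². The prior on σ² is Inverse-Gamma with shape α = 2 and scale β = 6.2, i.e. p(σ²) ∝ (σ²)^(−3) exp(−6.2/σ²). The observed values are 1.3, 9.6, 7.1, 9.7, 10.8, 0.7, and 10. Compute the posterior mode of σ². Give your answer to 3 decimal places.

σ̂²_MAP = 9.960

Sum of squared deviations about the known mean: SS = (1.3−6)² + (9.6−6)² + (7.1−6)² + (9.7−6)² + (10.8−6)² + (0.7−6)² + (10−6)² = 117.08.
The Normal likelihood contributes (σ²)^(−n/2) exp(−SS/(2σ²)), so the posterior is Inverse-Gamma(α + n/2, β + SS/2) = Inverse-Gamma(5.5, 64.74).
The mode of Inverse-Gamma(a, b) is b/(a+1) = 64.74/6.5 ≈ 9.960.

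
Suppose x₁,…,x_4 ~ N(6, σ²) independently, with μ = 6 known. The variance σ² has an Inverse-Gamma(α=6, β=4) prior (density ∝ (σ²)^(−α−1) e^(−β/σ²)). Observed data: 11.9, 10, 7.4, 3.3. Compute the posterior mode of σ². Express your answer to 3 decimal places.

Sum of squared deviations about the known mean: SS = (11.9−6)² + (10−6)² + (7.4−6)² + (3.3−6)² = 60.06.
The Normal likelihood contributes (σ²)^(−n/2) exp(−SS/(2σ²)), so the posterior is Inverse-Gamma(α + n/2, β + SS/2) = Inverse-Gamma(8, 34.03).
The mode of Inverse-Gamma(a, b) is b/(a+1) = 34.03/9 ≈ 3.781.

σ̂²_MAP = 3.781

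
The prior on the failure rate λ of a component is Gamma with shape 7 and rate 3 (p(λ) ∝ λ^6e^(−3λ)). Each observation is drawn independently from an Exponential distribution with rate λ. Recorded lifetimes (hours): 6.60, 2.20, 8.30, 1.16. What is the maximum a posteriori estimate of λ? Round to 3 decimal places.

The Exponential(rate=λ) likelihood is ∝ λ^n e^(−λΣtᵢ). Here n = 4 and Σtᵢ = 6.60 + 2.20 + 8.30 + 1.16 = 18.26.
Posterior ∝ λ^6e^(−3λ) · λ^4e^(−18.26λ) = λ^10e^(−21.26λ), i.e. Gamma(11, 21.26).
Mode = (a−1)/b = 10/21.26 ≈ 0.470.

λ̂_MAP = 0.470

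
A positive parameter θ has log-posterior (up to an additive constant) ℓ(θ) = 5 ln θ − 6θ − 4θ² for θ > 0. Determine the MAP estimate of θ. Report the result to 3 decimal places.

ℓ'(θ) = 5/θ − 6 − 8θ. Setting this to zero and multiplying by θ: 8θ² + 6θ − 5 = 0.
θ = (−6 + √(6² + 4·8·5)) / (2·8) = (−6 + √196) / 16 = (−6 + 14)/16 = 1/2.
ℓ''(θ) = −5/θ² − 8 < 0, confirming a maximum.

θ̂_MAP = 0.500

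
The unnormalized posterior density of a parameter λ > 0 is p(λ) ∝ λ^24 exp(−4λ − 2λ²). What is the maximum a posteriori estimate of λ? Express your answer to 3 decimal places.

ℓ'(λ) = 24/λ − 4 − 4λ. Setting this to zero and multiplying by λ: 4λ² + 4λ − 24 = 0.
λ = (−4 + √(4² + 4·4·24)) / (2·4) = (−4 + √400) / 8 = (−4 + 20)/8 = 2.
ℓ''(λ) = −24/λ² − 4 < 0, confirming a maximum.

λ̂_MAP = 2.000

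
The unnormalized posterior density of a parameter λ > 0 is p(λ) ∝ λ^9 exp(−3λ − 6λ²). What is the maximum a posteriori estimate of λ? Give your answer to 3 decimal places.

ℓ'(λ) = 9/λ − 3 − 12λ. Setting this to zero and multiplying by λ: 12λ² + 3λ − 9 = 0.
λ = (−3 + √(3² + 4·12·9)) / (2·12) = (−3 + √441) / 24 = (−3 + 21)/24 = 3/4.
ℓ''(λ) = −9/λ² − 12 < 0, confirming a maximum.

λ̂_MAP = 0.750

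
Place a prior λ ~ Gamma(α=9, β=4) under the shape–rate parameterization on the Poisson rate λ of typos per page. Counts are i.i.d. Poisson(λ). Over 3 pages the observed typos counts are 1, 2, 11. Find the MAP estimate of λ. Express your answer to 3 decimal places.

λ̂_MAP = 3.143

Σxᵢ = 1+2+11 = 14, with n = 3.
Posterior ∝ λ^8e^(−4λ) · λ^14e^(−3λ) = λ^22e^(−7λ), i.e. Gamma(shape=23, rate=7).
The mode of a Gamma(a, b) with a ≥ 1 (shape–rate) is (a−1)/b = 22/7 ≈ 3.143.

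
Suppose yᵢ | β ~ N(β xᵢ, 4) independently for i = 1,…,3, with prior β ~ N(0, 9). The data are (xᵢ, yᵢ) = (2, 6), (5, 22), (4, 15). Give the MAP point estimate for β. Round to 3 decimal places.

β̂_MAP = 4.005

log p(β | y) = −Σ(yᵢ − βxᵢ)²/(2·4) − β²/(2·9) + const.
Setting the derivative to zero: Σxᵢ(yᵢ − βxᵢ)/4 − β/9 = 0, so β = Σxᵢyᵢ / (Σxᵢ² + σ²/τ²).
Σxᵢyᵢ = 2·6 + 5·22 + 4·15 = 182; Σxᵢ² = 45; σ²/τ² = 4/9.
β̂_MAP = 182 / (45 + 4/9) = 182/(409/9) = 1638/409 ≈ 4.005.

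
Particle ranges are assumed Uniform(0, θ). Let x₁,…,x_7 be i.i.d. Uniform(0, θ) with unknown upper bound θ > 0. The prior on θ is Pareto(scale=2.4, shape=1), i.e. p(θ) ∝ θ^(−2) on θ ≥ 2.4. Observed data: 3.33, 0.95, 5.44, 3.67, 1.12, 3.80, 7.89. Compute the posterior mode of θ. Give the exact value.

θ̂_MAP = 7.89

The Uniform(0, θ) likelihood is θ^(−n) for θ ≥ max(xᵢ), zero otherwise. Here max(xᵢ) = 7.89.
Posterior ∝ θ^(−2) · θ^(−7) = θ^(−9) on θ ≥ max(2.4, 7.89) = 7.89.
This density is strictly decreasing in θ, so the posterior mode lies at the lower boundary of the support.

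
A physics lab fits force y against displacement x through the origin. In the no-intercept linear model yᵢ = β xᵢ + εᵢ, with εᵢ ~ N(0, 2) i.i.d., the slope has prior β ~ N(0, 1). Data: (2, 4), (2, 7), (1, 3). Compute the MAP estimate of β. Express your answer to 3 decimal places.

log p(β | y) = −Σ(yᵢ − βxᵢ)²/(2·2) − β²/(2·1) + const.
Setting the derivative to zero: Σxᵢ(yᵢ − βxᵢ)/2 − β/1 = 0, so β = Σxᵢyᵢ / (Σxᵢ² + σ²/τ²).
Σxᵢyᵢ = 2·4 + 2·7 + 1·3 = 25; Σxᵢ² = 9; σ²/τ² = 2.
β̂_MAP = 25 / (9 + 2) = 25/11 ≈ 2.273.

β̂_MAP = 2.273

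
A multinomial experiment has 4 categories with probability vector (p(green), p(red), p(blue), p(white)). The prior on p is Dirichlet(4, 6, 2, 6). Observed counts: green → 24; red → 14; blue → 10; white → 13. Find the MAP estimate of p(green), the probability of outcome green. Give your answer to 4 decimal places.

MAP estimate of p(green) = 0.3600

The posterior is Dirichlet(αᵢ + nᵢ) = Dirichlet(28, 20, 12, 19).
For a Dirichlet(a₁,…,a_K) with all aᵢ > 1, the mode has j-th component (aⱼ − 1)/(Σaᵢ − K).
Here Σaᵢ = 79 and K = 4, so p(green) = (28 − 1)/(79 − 4) = 27/75 ≈ 0.3600.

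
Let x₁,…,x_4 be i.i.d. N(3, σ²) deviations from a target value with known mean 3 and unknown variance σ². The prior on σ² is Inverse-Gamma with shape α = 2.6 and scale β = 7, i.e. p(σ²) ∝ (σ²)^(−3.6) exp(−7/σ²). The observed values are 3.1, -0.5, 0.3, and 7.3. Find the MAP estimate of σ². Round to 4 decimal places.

Sum of squared deviations about the known mean: SS = (3.1−3)² + (-0.5−3)² + (0.3−3)² + (7.3−3)² = 38.04.
The Normal likelihood contributes (σ²)^(−n/2) exp(−SS/(2σ²)), so the posterior is Inverse-Gamma(α + n/2, β + SS/2) = Inverse-Gamma(4.6, 26.02).
The mode of Inverse-Gamma(a, b) is b/(a+1) = 26.02/5.6 ≈ 4.6464.

σ̂²_MAP = 4.6464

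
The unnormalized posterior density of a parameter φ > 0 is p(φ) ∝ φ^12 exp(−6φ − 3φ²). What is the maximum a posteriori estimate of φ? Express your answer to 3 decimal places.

φ̂_MAP = 1.000

ℓ'(φ) = 12/φ − 6 − 6φ. Setting this to zero and multiplying by φ: 6φ² + 6φ − 12 = 0.
φ = (−6 + √(6² + 4·6·12)) / (2·6) = (−6 + √324) / 12 = (−6 + 18)/12 = 1.
ℓ''(φ) = −12/φ² − 6 < 0, confirming a maximum.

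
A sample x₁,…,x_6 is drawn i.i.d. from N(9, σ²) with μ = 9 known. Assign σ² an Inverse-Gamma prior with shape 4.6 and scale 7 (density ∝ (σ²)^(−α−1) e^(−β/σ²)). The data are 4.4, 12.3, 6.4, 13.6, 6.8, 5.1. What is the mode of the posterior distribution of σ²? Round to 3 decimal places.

Sum of squared deviations about the known mean: SS = (4.4−9)² + (12.3−9)² + (6.4−9)² + (13.6−9)² + (6.8−9)² + (5.1−9)² = 80.02.
The Normal likelihood contributes (σ²)^(−n/2) exp(−SS/(2σ²)), so the posterior is Inverse-Gamma(α + n/2, β + SS/2) = Inverse-Gamma(7.6, 47.01).
The mode of Inverse-Gamma(a, b) is b/(a+1) = 47.01/8.6 ≈ 5.466.

σ̂²_MAP = 5.466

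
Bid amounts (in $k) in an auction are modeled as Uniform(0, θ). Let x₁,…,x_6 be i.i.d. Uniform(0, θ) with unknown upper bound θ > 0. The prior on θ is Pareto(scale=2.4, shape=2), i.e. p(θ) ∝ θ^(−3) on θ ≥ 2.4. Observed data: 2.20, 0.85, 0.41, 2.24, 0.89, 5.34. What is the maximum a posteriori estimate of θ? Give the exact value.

θ̂_MAP = 5.34

The Uniform(0, θ) likelihood is θ^(−n) for θ ≥ max(xᵢ), zero otherwise. Here max(xᵢ) = 5.34.
Posterior ∝ θ^(−3) · θ^(−6) = θ^(−9) on θ ≥ max(2.4, 5.34) = 5.34.
This density is strictly decreasing in θ, so the posterior mode lies at the lower boundary of the support.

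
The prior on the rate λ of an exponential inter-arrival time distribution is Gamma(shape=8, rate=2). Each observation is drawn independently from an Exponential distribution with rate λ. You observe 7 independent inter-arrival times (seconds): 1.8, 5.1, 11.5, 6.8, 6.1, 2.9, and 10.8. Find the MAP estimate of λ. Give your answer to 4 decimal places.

The Exponential(rate=λ) likelihood is ∝ λ^n e^(−λΣtᵢ). Here n = 7 and Σtᵢ = 1.8 + 5.1 + 11.5 + 6.8 + 6.1 + 2.9 + 10.8 = 45.
Posterior ∝ λ^7e^(−2λ) · λ^7e^(−45λ) = λ^14e^(−47λ), i.e. Gamma(15, 47).
Mode = (a−1)/b = 14/47 ≈ 0.2979.

λ̂_MAP = 0.2979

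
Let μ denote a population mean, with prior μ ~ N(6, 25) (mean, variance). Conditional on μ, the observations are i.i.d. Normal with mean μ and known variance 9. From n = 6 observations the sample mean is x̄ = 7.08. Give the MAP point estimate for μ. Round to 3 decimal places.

n = 6, x̄ = 7.08.
For a Normal prior and Normal likelihood with known variance, the posterior is Normal; its mode equals its mean, the precision-weighted average.
Prior precision 1/σ₀² = 1/25 = 0.04; data precision n/σ² = 6/9 = 2/3.
μ̂ = (0.04·6 + (2/3)·7.08) / (0.04 + 2/3) = 4.96/(53/75) = 372/53 ≈ 7.019.

μ̂_MAP = 7.019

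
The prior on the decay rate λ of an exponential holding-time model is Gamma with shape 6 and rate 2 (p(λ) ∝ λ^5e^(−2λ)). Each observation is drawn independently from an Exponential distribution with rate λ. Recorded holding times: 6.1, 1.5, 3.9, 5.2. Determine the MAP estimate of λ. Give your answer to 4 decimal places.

The Exponential(rate=λ) likelihood is ∝ λ^n e^(−λΣtᵢ). Here n = 4 and Σtᵢ = 6.1 + 1.5 + 3.9 + 5.2 = 16.7.
Posterior ∝ λ^5e^(−2λ) · λ^4e^(−16.7λ) = λ^9e^(−18.7λ), i.e. Gamma(10, 18.7).
Mode = (a−1)/b = 9/18.7 ≈ 0.4813.

λ̂_MAP = 0.4813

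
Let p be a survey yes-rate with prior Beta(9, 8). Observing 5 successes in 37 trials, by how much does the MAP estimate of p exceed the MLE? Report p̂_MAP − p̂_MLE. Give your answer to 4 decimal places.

Posterior is Beta(14, 40); MAP = (14−1)/(54−2) = 13/52 ≈ 0.25000.
MLE ignores the prior: p̂_MLE = k/n = 5/37 ≈ 0.13514.
Difference = 13/52 − 5/37 = 17/148 ≈ 0.1149.

MAP − MLE = 0.1149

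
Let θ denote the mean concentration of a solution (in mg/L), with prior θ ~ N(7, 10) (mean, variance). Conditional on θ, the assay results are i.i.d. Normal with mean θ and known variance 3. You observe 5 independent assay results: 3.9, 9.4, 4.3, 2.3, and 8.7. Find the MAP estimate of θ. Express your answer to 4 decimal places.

n = 5; x̄ = (3.9 + 9.4 + 4.3 + 2.3 + 8.7)/5 = 28.6/5 = 5.72.
For a Normal prior and Normal likelihood with known variance, the posterior is Normal; its mode equals its mean, the precision-weighted average.
Prior precision 1/σ₀² = 1/10 = 0.1; data precision n/σ² = 5/3.
θ̂ = (0.1·7 + (5/3)·5.72) / (0.1 + 5/3) = (307/30)/(53/30) = 307/53 ≈ 5.7925.

θ̂_MAP = 5.7925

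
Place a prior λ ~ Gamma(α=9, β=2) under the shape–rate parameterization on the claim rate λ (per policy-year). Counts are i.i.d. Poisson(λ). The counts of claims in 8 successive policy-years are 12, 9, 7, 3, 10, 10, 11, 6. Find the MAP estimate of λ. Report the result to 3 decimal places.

Σxᵢ = 12+9+7+3+10+10+11+6 = 68, with n = 8.
Posterior ∝ λ^8e^(−2λ) · λ^68e^(−8λ) = λ^76e^(−10λ), i.e. Gamma(shape=77, rate=10).
The mode of a Gamma(a, b) with a ≥ 1 (shape–rate) is (a−1)/b = 76/10 ≈ 7.600.

λ̂_MAP = 7.600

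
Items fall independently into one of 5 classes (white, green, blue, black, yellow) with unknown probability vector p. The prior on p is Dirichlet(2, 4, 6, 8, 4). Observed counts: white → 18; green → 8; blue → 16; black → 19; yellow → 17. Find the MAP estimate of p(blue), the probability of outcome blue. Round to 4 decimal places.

MAP estimate of p(blue) = 0.2165

The posterior is Dirichlet(αᵢ + nᵢ) = Dirichlet(20, 12, 22, 27, 21).
For a Dirichlet(a₁,…,a_K) with all aᵢ > 1, the mode has j-th component (aⱼ − 1)/(Σaᵢ − K).
Here Σaᵢ = 102 and K = 5, so p(blue) = (22 − 1)/(102 − 5) = 21/97 ≈ 0.2165.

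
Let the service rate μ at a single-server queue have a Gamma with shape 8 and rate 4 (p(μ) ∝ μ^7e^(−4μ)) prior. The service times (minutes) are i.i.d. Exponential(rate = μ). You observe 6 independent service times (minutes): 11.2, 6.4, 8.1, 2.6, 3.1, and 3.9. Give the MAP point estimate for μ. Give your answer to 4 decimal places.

μ̂_MAP = 0.3308

The Exponential(rate=μ) likelihood is ∝ μ^n e^(−μΣtᵢ). Here n = 6 and Σtᵢ = 11.2 + 6.4 + 8.1 + 2.6 + 3.1 + 3.9 = 35.3.
Posterior ∝ μ^7e^(−4μ) · μ^6e^(−35.3μ) = μ^13e^(−39.3μ), i.e. Gamma(14, 39.3).
Mode = (a−1)/b = 13/39.3 ≈ 0.3308.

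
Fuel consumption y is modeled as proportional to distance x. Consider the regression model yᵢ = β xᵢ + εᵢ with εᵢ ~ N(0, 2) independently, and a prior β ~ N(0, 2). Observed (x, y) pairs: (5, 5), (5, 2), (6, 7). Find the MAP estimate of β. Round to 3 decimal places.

β̂_MAP = 0.885

log p(β | y) = −Σ(yᵢ − βxᵢ)²/(2·2) − β²/(2·2) + const.
Setting the derivative to zero: Σxᵢ(yᵢ − βxᵢ)/2 − β/2 = 0, so β = Σxᵢyᵢ / (Σxᵢ² + σ²/τ²).
Σxᵢyᵢ = 5·5 + 5·2 + 6·7 = 77; Σxᵢ² = 86; σ²/τ² = 1.
β̂_MAP = 77 / (86 + 1) = 77/87 ≈ 0.885.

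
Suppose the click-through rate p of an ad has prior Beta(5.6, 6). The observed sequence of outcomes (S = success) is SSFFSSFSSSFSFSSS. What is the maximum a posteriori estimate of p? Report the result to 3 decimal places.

p̂_MAP = 0.609

Prior: Beta(5.6, 6).
Data: 11 successes in 16 trials (from the sequence). The binomial likelihood contributes p^11(1−p)^5, so the posterior is Beta(5.6+11, 6+5) = Beta(16.6, 11).
For Beta(a, b) with a, b > 1 the mode is (a−1)/(a+b−2) = 15.6/25.6 ≈ 0.609.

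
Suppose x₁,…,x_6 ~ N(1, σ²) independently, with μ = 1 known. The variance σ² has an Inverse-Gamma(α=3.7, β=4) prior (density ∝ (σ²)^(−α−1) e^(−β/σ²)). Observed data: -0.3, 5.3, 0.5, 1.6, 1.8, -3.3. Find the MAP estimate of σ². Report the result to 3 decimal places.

σ̂²_MAP = 3.112

Sum of squared deviations about the known mean: SS = (-0.3−1)² + (5.3−1)² + (0.5−1)² + (1.6−1)² + (1.8−1)² + (-3.3−1)² = 39.92.
The Normal likelihood contributes (σ²)^(−n/2) exp(−SS/(2σ²)), so the posterior is Inverse-Gamma(α + n/2, β + SS/2) = Inverse-Gamma(6.7, 23.96).
The mode of Inverse-Gamma(a, b) is b/(a+1) = 23.96/7.7 ≈ 3.112.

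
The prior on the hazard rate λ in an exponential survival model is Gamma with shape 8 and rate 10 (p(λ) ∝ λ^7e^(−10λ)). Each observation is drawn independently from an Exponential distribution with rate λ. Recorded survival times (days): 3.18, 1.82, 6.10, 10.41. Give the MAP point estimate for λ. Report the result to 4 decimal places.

The Exponential(rate=λ) likelihood is ∝ λ^n e^(−λΣtᵢ). Here n = 4 and Σtᵢ = 3.18 + 1.82 + 6.10 + 10.41 = 21.51.
Posterior ∝ λ^7e^(−10λ) · λ^4e^(−21.51λ) = λ^11e^(−31.51λ), i.e. Gamma(12, 31.51).
Mode = (a−1)/b = 11/31.51 ≈ 0.3491.

λ̂_MAP = 0.3491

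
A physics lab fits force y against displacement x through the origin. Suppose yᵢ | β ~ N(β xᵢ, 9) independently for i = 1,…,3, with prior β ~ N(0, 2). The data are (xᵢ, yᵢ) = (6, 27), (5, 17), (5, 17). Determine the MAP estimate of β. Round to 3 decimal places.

log p(β | y) = −Σ(yᵢ − βxᵢ)²/(2·9) − β²/(2·2) + const.
Setting the derivative to zero: Σxᵢ(yᵢ − βxᵢ)/9 − β/2 = 0, so β = Σxᵢyᵢ / (Σxᵢ² + σ²/τ²).
Σxᵢyᵢ = 6·27 + 5·17 + 5·17 = 332; Σxᵢ² = 86; σ²/τ² = 4.5.
β̂_MAP = 332 / (86 + 4.5) = 332/90.5 ≈ 3.669.

β̂_MAP = 3.669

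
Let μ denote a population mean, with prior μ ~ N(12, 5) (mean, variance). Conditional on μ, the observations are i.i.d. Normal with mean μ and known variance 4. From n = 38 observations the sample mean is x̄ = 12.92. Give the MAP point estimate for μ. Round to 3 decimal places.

n = 38, x̄ = 12.92.
For a Normal prior and Normal likelihood with known variance, the posterior is Normal; its mode equals its mean, the precision-weighted average.
Prior precision 1/σ₀² = 1/5 = 0.2; data precision n/σ² = 38/4 = 9.5.
μ̂ = (0.2·12 + 9.5·12.92) / (0.2 + 9.5) = 125.14/9.7 = 6257/485 ≈ 12.901.

μ̂_MAP = 12.901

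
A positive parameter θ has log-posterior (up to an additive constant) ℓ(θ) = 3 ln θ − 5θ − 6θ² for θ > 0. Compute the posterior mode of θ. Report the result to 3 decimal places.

ℓ'(θ) = 3/θ − 5 − 12θ. Setting this to zero and multiplying by θ: 12θ² + 5θ − 3 = 0.
θ = (−5 + √(5² + 4·12·3)) / (2·12) = (−5 + √169) / 24 = (−5 + 13)/24 = 1/3.
ℓ''(θ) = −3/θ² − 12 < 0, confirming a maximum.

θ̂_MAP = 0.333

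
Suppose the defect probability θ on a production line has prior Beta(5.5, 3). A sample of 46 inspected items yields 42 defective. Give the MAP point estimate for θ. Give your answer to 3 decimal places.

Prior: Beta(5.5, 3).
Data: 42 successes in 46 trials. The binomial likelihood contributes θ^42(1−θ)^4, so the posterior is Beta(5.5+42, 3+4) = Beta(47.5, 7).
For Beta(a, b) with a, b > 1 the mode is (a−1)/(a+b−2) = 46.5/52.5 ≈ 0.886.

θ̂_MAP = 0.886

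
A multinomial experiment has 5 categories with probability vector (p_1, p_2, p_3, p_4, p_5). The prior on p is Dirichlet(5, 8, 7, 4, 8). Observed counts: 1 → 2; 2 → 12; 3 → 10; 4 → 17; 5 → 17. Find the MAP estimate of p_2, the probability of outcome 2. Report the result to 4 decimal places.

MAP estimate: 0.2235

The posterior is Dirichlet(αᵢ + nᵢ) = Dirichlet(7, 20, 17, 21, 25).
For a Dirichlet(a₁,…,a_K) with all aᵢ > 1, the mode has j-th component (aⱼ − 1)/(Σaᵢ − K).
Here Σaᵢ = 90 and K = 5, so p_2 = (20 − 1)/(90 − 5) = 19/85 ≈ 0.2235.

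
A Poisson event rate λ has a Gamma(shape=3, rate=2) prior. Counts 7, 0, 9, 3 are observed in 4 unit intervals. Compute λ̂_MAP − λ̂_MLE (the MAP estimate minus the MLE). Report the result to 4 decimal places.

Σxᵢ = 19. Posterior is Gamma(22, 6); MAP = (22−1)/6 = 21/6 ≈ 3.50000.
MLE = x̄ = 19/4 ≈ 4.75000.
Difference = 21/6 − 19/4 = -5/4 ≈ -1.2500.

MAP − MLE = -1.2500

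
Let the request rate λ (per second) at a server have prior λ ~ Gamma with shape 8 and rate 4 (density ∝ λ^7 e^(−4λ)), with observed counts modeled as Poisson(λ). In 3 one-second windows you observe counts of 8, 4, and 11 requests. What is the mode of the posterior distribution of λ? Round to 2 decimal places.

Σxᵢ = 8+4+11 = 23, with n = 3.
Posterior ∝ λ^7e^(−4λ) · λ^23e^(−3λ) = λ^30e^(−7λ), i.e. Gamma(shape=31, rate=7).
The mode of a Gamma(a, b) with a ≥ 1 (shape–rate) is (a−1)/b = 30/7 ≈ 4.29.

λ̂_MAP = 4.29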